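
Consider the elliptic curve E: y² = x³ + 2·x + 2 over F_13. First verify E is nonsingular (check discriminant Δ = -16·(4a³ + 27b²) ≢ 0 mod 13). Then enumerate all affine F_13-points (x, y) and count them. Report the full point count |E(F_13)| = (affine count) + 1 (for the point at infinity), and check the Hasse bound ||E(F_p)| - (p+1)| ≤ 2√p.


Affine points = {(2, 1), (2, 12), (3, 3), (3, 10), (4, 3), (4, 10), (6, 3), (6, 10), (8, 6), (8, 7), (11, 4), (11, 9), (12, 5), (12, 8)}; affine count = 14; |E(F_13)| = 15.

Discriminant check: Δ ∝ 4a³ + 27b² = 4·2³ + 27·2² = 4·8 + 27·4 ≡ 10 (mod 13). Nonzero ⇒ E is nonsingular.
For each x ∈ F_13, compute rhs = x³ + 2·x + 2 mod 13, then count y ∈ F_13 with y² ≡ rhs.
  x = 0: rhs = 2, matching y values: none (0 points).
  x = 1: rhs = 5, matching y values: none (0 points).
  x = 2: rhs = 1, matching y values: 1, 12 (2 points).
  x = 3: rhs = 9, matching y values: 3, 10 (2 points).
  x = 4: rhs = 9, matching y values: 3, 10 (2 points).
  x = 5: rhs = 7, matching y values: none (0 points).
  x = 6: rhs = 9, matching y values: 3, 10 (2 points).
  x = 7: rhs = 8, matching y values: none (0 points).
  x = 8: rhs = 10, matching y values: 6, 7 (2 points).
  x = 9: rhs = 8, matching y values: none (0 points).
  x = 10: rhs = 8, matching y values: none (0 points).
  x = 11: rhs = 3, matching y values: 4, 9 (2 points).
  x = 12: rhs = 12, matching y values: 5, 8 (2 points).
Total affine count: 14.
Full point count |E(F_13)| = 14 + 1 = 15.
Hasse bound: |15 − (13+1)| = |1| = 1 ≤ 2√13 ≈ 7.2111 ✓.


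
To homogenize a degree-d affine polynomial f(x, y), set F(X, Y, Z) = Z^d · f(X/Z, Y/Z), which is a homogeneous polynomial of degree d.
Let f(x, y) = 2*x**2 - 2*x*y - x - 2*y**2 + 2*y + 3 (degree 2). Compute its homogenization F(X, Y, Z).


F(X, Y, Z) = 2*X**2 - 2*X*Y - X*Z - 2*Y**2 + 2*Y*Z + 3*Z**2

deg(f) = 2.
Substitute x = X/Z, y = Y/Z into f, then multiply by Z^2.
  monomial 2·x^2·y^0 ↦ 2·X^2·Y^0·Z^0.
  monomial -2·x^1·y^1 ↦ -2·X^1·Y^1·Z^0.
  monomial -1·x^1·y^0 ↦ -1·X^1·Y^0·Z^1.
  monomial -2·x^0·y^2 ↦ -2·X^0·Y^2·Z^0.
  monomial 2·x^0·y^1 ↦ 2·X^0·Y^1·Z^1.
  monomial 3·x^0·y^0 ↦ 3·X^0·Y^0·Z^2.
Collecting: F(X, Y, Z) = 2*X**2 - 2*X*Y - X*Z - 2*Y**2 + 2*Y*Z + 3*Z**2.


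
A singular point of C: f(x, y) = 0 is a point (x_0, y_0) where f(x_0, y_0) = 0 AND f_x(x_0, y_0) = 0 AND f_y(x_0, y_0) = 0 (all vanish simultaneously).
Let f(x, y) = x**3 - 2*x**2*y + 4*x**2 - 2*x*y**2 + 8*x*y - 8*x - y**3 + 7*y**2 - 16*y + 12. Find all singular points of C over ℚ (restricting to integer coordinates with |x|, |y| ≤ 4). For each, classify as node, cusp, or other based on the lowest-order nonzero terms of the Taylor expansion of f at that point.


Singular points: {(0, 2)}; classification: cusp.

Compute partial derivatives:
  f_x = 3*x**2 - 4*x*y + 8*x - 2*y**2 + 8*y - 8.
  f_y = -2*x**2 - 4*x*y + 8*x - 3*y**2 + 14*y - 16.
Scan x_0 ∈ {−4, ..., 4}. For each x_0, f_y(x_0, y) is a polynomial in y; find its integer roots y ∈ {−4, ..., 4}, then test f_x and f at those candidates.
  x = -4: f_y(-4, y) = -3*y**2 + 30*y - 80; no integer root y with |y| ≤ 4.
  x = -3: f_y(-3, y) = -3*y**2 + 26*y - 58; no integer root y with |y| ≤ 4.
  x = -2: f_y(-2, y) = -3*y**2 + 22*y - 40; vanishes at y ∈ {4}. (-2, 4): f_x = 20 ≠ 0.
  x = -1: f_y(-1, y) = -3*y**2 + 18*y - 26; no integer root y with |y| ≤ 4.
  x = 0: f_y(0, y) = -3*y**2 + 14*y - 16; vanishes at y ∈ {2}. (0, 2): f_x = 0, f = 0 — SINGULAR.
  x = 1: f_y(1, y) = -3*y**2 + 10*y - 10; no integer root y with |y| ≤ 4.
  x = 2: f_y(2, y) = -3*y**2 + 6*y - 8; no integer root y with |y| ≤ 4.
  x = 3: f_y(3, y) = -3*y**2 + 2*y - 10; no integer root y with |y| ≤ 4.
  x = 4: f_y(4, y) = -3*y**2 - 2*y - 16; no integer root y with |y| ≤ 4.
Only singular point on the grid: (0, 2).
Classify: substitute x = 0 + u, y = 2 + v and expand: f = u**3 - 2*u**2*v - 2*u*v**2 - v**3 + v**2.
No constant or linear terms (consistent with a singular point). Quadratic part: v**2. Cubic part: u**3 - 2*u**2*v - 2*u*v**2 - v**3.
The quadratic part v**2 is a perfect square, so there is a single (double) tangent line v = 0, i.e. y = 2. Restricting the cubic part to that line (v = 0) leaves u**3 ≠ 0, so f is not divisible by v and the branch is v² ≈ -u**3 to lowest order — this is a cusp.
Classification: cusp.


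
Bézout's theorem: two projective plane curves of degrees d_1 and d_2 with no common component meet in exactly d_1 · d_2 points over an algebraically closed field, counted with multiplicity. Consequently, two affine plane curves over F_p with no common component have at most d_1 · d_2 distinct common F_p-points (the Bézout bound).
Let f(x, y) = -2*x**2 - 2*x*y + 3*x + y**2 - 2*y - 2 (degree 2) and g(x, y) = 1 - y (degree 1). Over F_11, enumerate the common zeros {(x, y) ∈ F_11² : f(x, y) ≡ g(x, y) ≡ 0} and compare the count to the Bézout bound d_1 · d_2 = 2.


Common zeros: ∅; count = 0; Bézout bound = 2.

deg(f) = 2, deg(g) = 1, so Bézout bound = 2.
Scan x ∈ F_11. For each x, list the y ∈ F_11 with f(x, y) ≡ 0 and those with g(x, y) ≡ 0 (mod 11); the common zeros in that column are the intersection.
  x = 0: f ≡ 0 at y ∈ {6, 7}; g ≡ 0 at y ∈ {1}; common: ∅.
  x = 1: f ≡ 0 at y ∈ {6, 9}; g ≡ 0 at y ∈ {1}; common: ∅.
  x = 2: f ≡ 0 at y ∈ ∅; g ≡ 0 at y ∈ {1}; common: ∅.
  x = 3: f ≡ 0 at y ∈ {0, 8}; g ≡ 0 at y ∈ {1}; common: ∅.
  x = 4: f ≡ 0 at y ∈ {0, 10}; g ≡ 0 at y ∈ {1}; common: ∅.
  x = 5: f ≡ 0 at y ∈ ∅; g ≡ 0 at y ∈ {1}; common: ∅.
  x = 6: f ≡ 0 at y ∈ ∅; g ≡ 0 at y ∈ {1}; common: ∅.
  x = 7: f ≡ 0 at y ∈ {8}; g ≡ 0 at y ∈ {1}; common: ∅.
  x = 8: f ≡ 0 at y ∈ {9}; g ≡ 0 at y ∈ {1}; common: ∅.
  x = 9: f ≡ 0 at y ∈ ∅; g ≡ 0 at y ∈ {1}; common: ∅.
  x = 10: f ≡ 0 at y ∈ ∅; g ≡ 0 at y ∈ {1}; common: ∅.
Collecting: common zeros = ∅, so the count is 0.
Comparison with the Bézout bound: 0 ≤ 2 = deg(f)·deg(g), as expected for curves with no common component (the affine F_11-count falls short of the bound because intersections may lie at infinity, over extension fields, or carry multiplicity).


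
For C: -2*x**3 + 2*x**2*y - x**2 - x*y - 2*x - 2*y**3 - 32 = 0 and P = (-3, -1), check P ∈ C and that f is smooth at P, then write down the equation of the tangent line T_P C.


Tangent line at P: -37*x + 15*y - 96 = 0.

Step 1: f(-3, -1) = 0, so P lies on C.
Step 2: partial derivatives
  f_x(x, y) = -6*x**2 + 4*x*y - 2*x - y - 2, f_y(x, y) = 2*x**2 - x - 6*y**2.
  f_x(P) = -37, f_y(P) = 15 (gradient nonzero, so P is smooth).
Step 3: tangent line at P: -37·(x − -3) + 15·(y − -1) = 0.
Expanding: -37*x + 15*y - 96 = 0.


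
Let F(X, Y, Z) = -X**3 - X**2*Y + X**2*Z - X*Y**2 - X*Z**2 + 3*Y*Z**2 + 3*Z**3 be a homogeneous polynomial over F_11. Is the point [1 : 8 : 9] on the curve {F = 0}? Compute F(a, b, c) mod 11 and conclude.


F(1,8,9) ≡ 4 (mod 11); P is NOT on the curve.

Evaluate F(1, 8, 9) term-by-term (mod 11).
  -X**3 ↦ -1·1·1·1 = -1
  -X**2*Y ↦ -1·1·8·1 = -8
  X**2*Z ↦ 1·1·1·9 = 9
  -X*Y**2 ↦ -1·1·64·1 = -64
  -X*Z**2 ↦ -1·1·1·81 = -81
  3*Y*Z**2 ↦ 3·1·8·81 = 1944
  3*Z**3 ↦ 3·1·1·729 = 2187
Sum: F(1, 8, 9) = (-1) + (-8) + (9) + (-64) + (-81) + (1944) + (2187) = 3986.
Reducing mod 11: 3986 ≡ 4 (mod 11).
Since F(a, b, c) ≡ 4 ≠ 0 (mod 11), P does NOT lie on the curve.


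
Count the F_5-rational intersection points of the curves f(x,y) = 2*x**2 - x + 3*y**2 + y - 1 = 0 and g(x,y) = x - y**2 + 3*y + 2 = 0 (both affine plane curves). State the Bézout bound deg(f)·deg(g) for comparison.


Common zeros: ∅; count = 0; Bézout bound = 4.

deg(f) = 2, deg(g) = 2, so Bézout bound = 4.
Scan x ∈ F_5. For each x, list the y ∈ F_5 with f(x, y) ≡ 0 and those with g(x, y) ≡ 0 (mod 5); the common zeros in that column are the intersection.
  x = 0: f ≡ 0 at y ∈ ∅; g ≡ 0 at y ∈ ∅; common: ∅.
  x = 1: f ≡ 0 at y ∈ {0, 3}; g ≡ 0 at y ∈ {1, 2}; common: ∅.
  x = 2: f ≡ 0 at y ∈ {0, 3}; g ≡ 0 at y ∈ {4}; common: ∅.
  x = 3: f ≡ 0 at y ∈ ∅; g ≡ 0 at y ∈ {0, 3}; common: ∅.
  x = 4: f ≡ 0 at y ∈ ∅; g ≡ 0 at y ∈ ∅; common: ∅.
Collecting: common zeros = ∅, so the count is 0.
Comparison with the Bézout bound: 0 ≤ 4 = deg(f)·deg(g), as expected for curves with no common component (the affine F_5-count falls short of the bound because intersections may lie at infinity, over extension fields, or carry multiplicity).


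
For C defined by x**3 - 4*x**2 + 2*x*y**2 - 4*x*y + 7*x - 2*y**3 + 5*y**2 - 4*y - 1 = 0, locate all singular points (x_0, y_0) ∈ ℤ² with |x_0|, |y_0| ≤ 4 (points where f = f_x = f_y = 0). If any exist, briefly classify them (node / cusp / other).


Singular points: {(1, 1)}; classification: node.

Compute partial derivatives:
  f_x = 3*x**2 - 8*x + 2*y**2 - 4*y + 7.
  f_y = 4*x*y - 4*x - 6*y**2 + 10*y - 4.
Scan x_0 ∈ {−4, ..., 4}. For each x_0, f_y(x_0, y) is a polynomial in y; find its integer roots y ∈ {−4, ..., 4}, then test f_x and f at those candidates.
  x = -4: f_y(-4, y) = -6*y**2 - 6*y + 12; vanishes at y ∈ {-2, 1}. (-4, -2): f_x = 103 ≠ 0; (-4, 1): f_x = 85 ≠ 0.
  x = -3: f_y(-3, y) = -6*y**2 - 2*y + 8; vanishes at y ∈ {1}. (-3, 1): f_x = 56 ≠ 0.
  x = -2: f_y(-2, y) = -6*y**2 + 2*y + 4; vanishes at y ∈ {1}. (-2, 1): f_x = 33 ≠ 0.
  x = -1: f_y(-1, y) = -6*y**2 + 6*y; vanishes at y ∈ {0, 1}. (-1, 0): f_x = 18 ≠ 0; (-1, 1): f_x = 16 ≠ 0.
  x = 0: f_y(0, y) = -6*y**2 + 10*y - 4; vanishes at y ∈ {1}. (0, 1): f_x = 5 ≠ 0.
  x = 1: f_y(1, y) = -6*y**2 + 14*y - 8; vanishes at y ∈ {1}. (1, 1): f_x = 0, f = 0 — SINGULAR.
  x = 2: f_y(2, y) = -6*y**2 + 18*y - 12; vanishes at y ∈ {1, 2}. (2, 1): f_x = 1 ≠ 0; (2, 2): f_x = 3 ≠ 0.
  x = 3: f_y(3, y) = -6*y**2 + 22*y - 16; vanishes at y ∈ {1}. (3, 1): f_x = 8 ≠ 0.
  x = 4: f_y(4, y) = -6*y**2 + 26*y - 20; vanishes at y ∈ {1}. (4, 1): f_x = 21 ≠ 0.
Only singular point on the grid: (1, 1).
Classify: substitute x = 1 + u, y = 1 + v and expand: f = u**3 - u**2 + 2*u*v**2 - 2*v**3 + v**2.
No constant or linear terms (consistent with a singular point). Quadratic part: -u**2 + v**2. Cubic part: u**3 + 2*u*v**2 - 2*v**3.
The quadratic part v**2 - u**2 = (v − u)(v + u) splits into two distinct linear factors, so there are two distinct tangent lines y − 1 = ±(x − 1) — this is a node (ordinary double point).
Classification: node.


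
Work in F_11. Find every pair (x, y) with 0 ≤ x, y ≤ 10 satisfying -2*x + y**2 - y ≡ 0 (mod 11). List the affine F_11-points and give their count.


Affine F_11-points: {(0, 0), (0, 1), (1, 2), (1, 10), (3, 3), (3, 9), (4, 6), (6, 4), (6, 8), (10, 5), (10, 7)}; count = 11.

For each of the 121 pairs (x, y) ∈ F_11², evaluate f(x, y) mod 11. Record the zeros.
  x = 0: [0↦0, 1↦0, 2↦2, 3↦6, 4↦1, 5↦9, 6↦8, 7↦9, 8↦1, 9↦6, 10↦2]  zeros at y ∈ {0, 1}
  x = 1: [0↦9, 1↦9, 2↦0, 3↦4, 4↦10, 5↦7, 6↦6, 7↦7, 8↦10, 9↦4, 10↦0]  zeros at y ∈ {2, 10}
  x = 2: [0↦7, 1↦7, 2↦9, 3↦2, 4↦8, 5↦5, 6↦4, 7↦5, 8↦8, 9↦2, 10↦9]  zeros at y ∈ ∅
  x = 3: [0↦5, 1↦5, 2↦7, 3↦0, 4↦6, 5↦3, 6↦2, 7↦3, 8↦6, 9↦0, 10↦7]  zeros at y ∈ {3, 9}
  x = 4: [0↦3, 1↦3, 2↦5, 3↦9, 4↦4, 5↦1, 6↦0, 7↦1, 8↦4, 9↦9, 10↦5]  zeros at y ∈ {6}
  x = 5: [0↦1, 1↦1, 2↦3, 3↦7, 4↦2, 5↦10, 6↦9, 7↦10, 8↦2, 9↦7, 10↦3]  zeros at y ∈ ∅
  x = 6: [0↦10, 1↦10, 2↦1, 3↦5, 4↦0, 5↦8, 6↦7, 7↦8, 8↦0, 9↦5, 10↦1]  zeros at y ∈ {4, 8}
  x = 7: [0↦8, 1↦8, 2↦10, 3↦3, 4↦9, 5↦6, 6↦5, 7↦6, 8↦9, 9↦3, 10↦10]  zeros at y ∈ ∅
  x = 8: [0↦6, 1↦6, 2↦8, 3↦1, 4↦7, 5↦4, 6↦3, 7↦4, 8↦7, 9↦1, 10↦8]  zeros at y ∈ ∅
  x = 9: [0↦4, 1↦4, 2↦6, 3↦10, 4↦5, 5↦2, 6↦1, 7↦2, 8↦5, 9↦10, 10↦6]  zeros at y ∈ ∅
  x = 10: [0↦2, 1↦2, 2↦4, 3↦8, 4↦3, 5↦0, 6↦10, 7↦0, 8↦3, 9↦8, 10↦4]  zeros at y ∈ {5, 7}
Collecting zeros: affine points = {(0, 0), (0, 1), (1, 2), (1, 10), (3, 3), (3, 9), (4, 6), (6, 4), (6, 8), (10, 5), (10, 7)}.
Total count |C(F_11)_aff| = 11.


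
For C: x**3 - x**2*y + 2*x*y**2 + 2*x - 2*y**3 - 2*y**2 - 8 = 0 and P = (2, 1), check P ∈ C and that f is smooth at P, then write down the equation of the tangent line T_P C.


Tangent line at P: 12*x - 6*y - 18 = 0.

Step 1: f(2, 1) = 0, so P lies on C.
Step 2: partial derivatives
  f_x(x, y) = 3*x**2 - 2*x*y + 2*y**2 + 2, f_y(x, y) = -x**2 + 4*x*y - 6*y**2 - 4*y.
  f_x(P) = 12, f_y(P) = -6 (gradient nonzero, so P is smooth).
Step 3: tangent line at P: 12·(x − 2) + -6·(y − 1) = 0.
Expanding: 12*x - 6*y - 18 = 0.


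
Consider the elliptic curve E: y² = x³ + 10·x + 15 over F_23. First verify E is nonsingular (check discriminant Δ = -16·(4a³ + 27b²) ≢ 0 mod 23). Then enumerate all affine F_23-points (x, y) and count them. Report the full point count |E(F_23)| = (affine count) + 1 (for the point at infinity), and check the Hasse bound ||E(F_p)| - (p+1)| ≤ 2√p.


Affine points = {(1, 7), (1, 16), (3, 7), (3, 16), (4, 2), (4, 21), (5, 11), (5, 12), (8, 3), (8, 20), (9, 11), (9, 12), (12, 0), (14, 1), (14, 22), (16, 4), (16, 19), (18, 1), (18, 22), (19, 7), (19, 16), (20, 2), (20, 21), (22, 2), (22, 21)}; affine count = 25; |E(F_23)| = 26.

Discriminant check: Δ ∝ 4a³ + 27b² = 4·10³ + 27·15² = 4·1000 + 27·225 ≡ 1 (mod 23). Nonzero ⇒ E is nonsingular.
For each x ∈ F_23, compute rhs = x³ + 10·x + 15 mod 23, then count y ∈ F_23 with y² ≡ rhs.
  x = 0: rhs = 15, matching y values: none (0 points).
  x = 1: rhs = 3, matching y values: 7, 16 (2 points).
  x = 2: rhs = 20, matching y values: none (0 points).
  x = 3: rhs = 3, matching y values: 7, 16 (2 points).
  x = 4: rhs = 4, matching y values: 2, 21 (2 points).
  x = 5: rhs = 6, matching y values: 11, 12 (2 points).
  x = 6: rhs = 15, matching y values: none (0 points).
  x = 7: rhs = 14, matching y values: none (0 points).
  x = 8: rhs = 9, matching y values: 3, 20 (2 points).
  x = 9: rhs = 6, matching y values: 11, 12 (2 points).
  x = 10: rhs = 11, matching y values: none (0 points).
  x = 11: rhs = 7, matching y values: none (0 points).
  x = 12: rhs = 0, matching y values: 0 (1 points).
  x = 13: rhs = 19, matching y values: none (0 points).
  x = 14: rhs = 1, matching y values: 1, 22 (2 points).
  x = 15: rhs = 21, matching y values: none (0 points).
  x = 16: rhs = 16, matching y values: 4, 19 (2 points).
  x = 17: rhs = 15, matching y values: none (0 points).
  x = 18: rhs = 1, matching y values: 1, 22 (2 points).
  x = 19: rhs = 3, matching y values: 7, 16 (2 points).
  x = 20: rhs = 4, matching y values: 2, 21 (2 points).
  x = 21: rhs = 10, matching y values: none (0 points).
  x = 22: rhs = 4, matching y values: 2, 21 (2 points).
Total affine count: 25.
Full point count |E(F_23)| = 25 + 1 = 26.
Hasse bound: |26 − (23+1)| = |2| = 2 ≤ 2√23 ≈ 9.5917 ✓.


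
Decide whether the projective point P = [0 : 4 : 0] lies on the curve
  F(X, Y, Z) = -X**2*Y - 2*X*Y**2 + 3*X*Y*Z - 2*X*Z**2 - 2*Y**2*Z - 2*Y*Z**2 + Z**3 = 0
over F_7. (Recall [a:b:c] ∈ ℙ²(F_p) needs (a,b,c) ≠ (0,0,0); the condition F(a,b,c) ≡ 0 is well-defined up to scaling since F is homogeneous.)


F(0,4,0) ≡ 0 (mod 7); P is on the curve.

Evaluate F(0, 4, 0) term-by-term (mod 7).
  -X**2*Y ↦ -1·0·4·1 = 0
  -2*X*Y**2 ↦ -2·0·16·1 = 0
  3*X*Y*Z ↦ 3·0·4·0 = 0
  -2*X*Z**2 ↦ -2·0·1·0 = 0
  -2*Y**2*Z ↦ -2·1·16·0 = 0
  -2*Y*Z**2 ↦ -2·1·4·0 = 0
  Z**3 ↦ 1·1·1·0 = 0
Sum: F(0, 4, 0) = (0) + (0) + (0) + (0) + (0) + (0) + (0) = 0.
Reducing mod 7: 0 ≡ 0 (mod 7).
Since F(a, b, c) ≡ 0 (mod 7), P lies on the curve.


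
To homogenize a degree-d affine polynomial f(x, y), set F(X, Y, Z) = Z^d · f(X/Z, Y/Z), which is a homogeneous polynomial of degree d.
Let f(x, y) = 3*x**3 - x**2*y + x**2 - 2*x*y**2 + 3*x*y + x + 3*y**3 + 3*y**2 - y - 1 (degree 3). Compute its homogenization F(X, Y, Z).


F(X, Y, Z) = 3*X**3 - X**2*Y + X**2*Z - 2*X*Y**2 + 3*X*Y*Z + X*Z**2 + 3*Y**3 + 3*Y**2*Z - Y*Z**2 - Z**3

deg(f) = 3.
Substitute x = X/Z, y = Y/Z into f, then multiply by Z^3.
  monomial 3·x^3·y^0 ↦ 3·X^3·Y^0·Z^0.
  monomial -1·x^2·y^1 ↦ -1·X^2·Y^1·Z^0.
  monomial 1·x^2·y^0 ↦ 1·X^2·Y^0·Z^1.
  monomial -2·x^1·y^2 ↦ -2·X^1·Y^2·Z^0.
  monomial 3·x^1·y^1 ↦ 3·X^1·Y^1·Z^1.
  monomial 1·x^1·y^0 ↦ 1·X^1·Y^0·Z^2.
  monomial 3·x^0·y^3 ↦ 3·X^0·Y^3·Z^0.
  monomial 3·x^0·y^2 ↦ 3·X^0·Y^2·Z^1.
  monomial -1·x^0·y^1 ↦ -1·X^0·Y^1·Z^2.
  monomial -1·x^0·y^0 ↦ -1·X^0·Y^0·Z^3.
Collecting: F(X, Y, Z) = 3*X**3 - X**2*Y + X**2*Z - 2*X*Y**2 + 3*X*Y*Z + X*Z**2 + 3*Y**3 + 3*Y**2*Z - Y*Z**2 - Z**3.


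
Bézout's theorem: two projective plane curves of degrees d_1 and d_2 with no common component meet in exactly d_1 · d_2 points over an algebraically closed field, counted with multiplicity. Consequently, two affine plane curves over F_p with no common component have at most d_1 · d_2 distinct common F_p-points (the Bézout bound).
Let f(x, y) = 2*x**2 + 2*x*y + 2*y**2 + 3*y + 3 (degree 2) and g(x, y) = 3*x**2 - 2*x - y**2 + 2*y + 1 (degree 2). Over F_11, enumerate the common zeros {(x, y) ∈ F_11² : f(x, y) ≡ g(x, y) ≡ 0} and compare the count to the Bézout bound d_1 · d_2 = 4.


Common zeros: {(7, 6)}; count = 1; Bézout bound = 4.

deg(f) = 2, deg(g) = 2, so Bézout bound = 4.
Scan x ∈ F_11. For each x, list the y ∈ F_11 with f(x, y) ≡ 0 and those with g(x, y) ≡ 0 (mod 11); the common zeros in that column are the intersection.
  x = 0: f ≡ 0 at y ∈ ∅; g ≡ 0 at y ∈ ∅; common: ∅.
  x = 1: f ≡ 0 at y ∈ ∅; g ≡ 0 at y ∈ {6, 7}; common: ∅.
  x = 2: f ≡ 0 at y ∈ {0, 2}; g ≡ 0 at y ∈ ∅; common: ∅.
  x = 3: f ≡ 0 at y ∈ {3, 9}; g ≡ 0 at y ∈ {0, 2}; common: ∅.
  x = 4: f ≡ 0 at y ∈ ∅; g ≡ 0 at y ∈ {4, 9}; common: ∅.
  x = 5: f ≡ 0 at y ∈ {3, 7}; g ≡ 0 at y ∈ {0, 2}; common: ∅.
  x = 6: f ≡ 0 at y ∈ ∅; g ≡ 0 at y ∈ ∅; common: ∅.
  x = 7: f ≡ 0 at y ∈ {2, 6}; g ≡ 0 at y ∈ {6, 7}; common: {6}.
  x = 8: f ≡ 0 at y ∈ ∅; g ≡ 0 at y ∈ ∅; common: ∅.
  x = 9: f ≡ 0 at y ∈ {0, 6}; g ≡ 0 at y ∈ ∅; common: ∅.
  x = 10: f ≡ 0 at y ∈ {7, 9}; g ≡ 0 at y ∈ ∅; common: ∅.
Collecting: common zeros = {(7, 6)}, so the count is 1.
Comparison with the Bézout bound: 1 ≤ 4 = deg(f)·deg(g), as expected for curves with no common component (the affine F_11-count falls short of the bound because intersections may lie at infinity, over extension fields, or carry multiplicity).


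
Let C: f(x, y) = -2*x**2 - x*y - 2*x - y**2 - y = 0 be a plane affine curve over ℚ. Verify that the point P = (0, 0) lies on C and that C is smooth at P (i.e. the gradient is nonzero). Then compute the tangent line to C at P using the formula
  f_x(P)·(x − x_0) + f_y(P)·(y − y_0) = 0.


Tangent line at P: -2*x - y = 0.

Step 1: f(0, 0) = 0, so P lies on C.
Step 2: partial derivatives
  f_x(x, y) = -4*x - y - 2, f_y(x, y) = -x - 2*y - 1.
  f_x(P) = -2, f_y(P) = -1 (gradient nonzero, so P is smooth).
Step 3: tangent line at P: -2·(x − 0) + -1·(y − 0) = 0.
Expanding: -2*x - y = 0.


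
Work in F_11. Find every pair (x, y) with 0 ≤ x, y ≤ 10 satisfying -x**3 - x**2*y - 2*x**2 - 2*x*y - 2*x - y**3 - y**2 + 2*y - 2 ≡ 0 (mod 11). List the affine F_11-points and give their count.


Affine F_11-points: {(0, 6), (2, 0), (4, 8), (5, 0), (5, 10), (6, 5), (7, 4), (7, 7), (7, 10), (9, 10), (10, 1)}; count = 11.

For each of the 121 pairs (x, y) ∈ F_11², evaluate f(x, y) mod 11. Record the zeros.
  x = 0: [0↦9, 1↦9, 2↦1, 3↦1, 4↦3, 5↦1, 6↦0, 7↦5, 8↦10, 9↦9, 10↦7]  zeros at y ∈ {6}
  x = 1: [0↦4, 1↦1, 2↦1, 3↦9, 4↦8, 5↦3, 6↦10, 7↦1, 8↦3, 9↦10, 10↦5]  zeros at y ∈ ∅
  x = 2: [0↦0, 1↦3, 2↦9, 3↦1, 4↦6, 5↦7, 6↦9, 7↦6, 8↦3, 9↦5, 10↦6]  zeros at y ∈ {0}
  x = 3: [0↦2, 1↦9, 2↦8, 3↦4, 4↦2, 5↦7, 6↦2, 7↦3, 8↦4, 9↦10, 10↦4]  zeros at y ∈ ∅
  x = 4: [0↦4, 1↦2, 2↦3, 3↦1, 4↦1, 5↦8, 6↦5, 7↦8, 8↦0, 9↦8, 10↦4]  zeros at y ∈ {8}
  x = 5: [0↦0, 1↦9, 2↦10, 3↦8, 4↦8, 5↦4, 6↦1, 7↦4, 8↦7, 9↦4, 10↦0]  zeros at y ∈ {0, 10}
  x = 6: [0↦6, 1↦2, 2↦1, 3↦8, 4↦6, 5↦0, 6↦6, 7↦7, 8↦8, 9↦3, 10↦8]  zeros at y ∈ {5}
  x = 7: [0↦5, 1↦8, 2↦3, 3↦6, 4↦0, 5↦1, 6↦3, 7↦0, 8↦8, 9↦10, 10↦0]  zeros at y ∈ {4, 7, 10}
  x = 8: [0↦2, 1↦10, 2↦10, 3↦7, 4↦6, 5↦1, 6↦8, 7↦10, 8↦1, 9↦8, 10↦3]  zeros at y ∈ ∅
  x = 9: [0↦2, 1↦2, 2↦5, 3↦5, 4↦7, 5↦5, 6↦4, 7↦9, 8↦3, 9↦2, 10↦0]  zeros at y ∈ {10}
  x = 10: [0↦10, 1↦0, 2↦4, 3↦5, 4↦8, 5↦7, 6↦7, 7↦2, 8↦8, 9↦8, 10↦7]  zeros at y ∈ {1}
Collecting zeros: affine points = {(0, 6), (2, 0), (4, 8), (5, 0), (5, 10), (6, 5), (7, 4), (7, 7), (7, 10), (9, 10), (10, 1)}.
Total count |C(F_11)_aff| = 11.


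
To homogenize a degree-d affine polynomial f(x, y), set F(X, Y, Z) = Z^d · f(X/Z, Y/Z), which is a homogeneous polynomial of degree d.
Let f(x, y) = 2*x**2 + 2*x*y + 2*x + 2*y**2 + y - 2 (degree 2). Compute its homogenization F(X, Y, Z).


F(X, Y, Z) = 2*X**2 + 2*X*Y + 2*X*Z + 2*Y**2 + Y*Z - 2*Z**2

deg(f) = 2.
Substitute x = X/Z, y = Y/Z into f, then multiply by Z^2.
  monomial 2·x^2·y^0 ↦ 2·X^2·Y^0·Z^0.
  monomial 2·x^1·y^1 ↦ 2·X^1·Y^1·Z^0.
  monomial 2·x^1·y^0 ↦ 2·X^1·Y^0·Z^1.
  monomial 2·x^0·y^2 ↦ 2·X^0·Y^2·Z^0.
  monomial 1·x^0·y^1 ↦ 1·X^0·Y^1·Z^1.
  monomial -2·x^0·y^0 ↦ -2·X^0·Y^0·Z^2.
Collecting: F(X, Y, Z) = 2*X**2 + 2*X*Y + 2*X*Z + 2*Y**2 + Y*Z - 2*Z**2.


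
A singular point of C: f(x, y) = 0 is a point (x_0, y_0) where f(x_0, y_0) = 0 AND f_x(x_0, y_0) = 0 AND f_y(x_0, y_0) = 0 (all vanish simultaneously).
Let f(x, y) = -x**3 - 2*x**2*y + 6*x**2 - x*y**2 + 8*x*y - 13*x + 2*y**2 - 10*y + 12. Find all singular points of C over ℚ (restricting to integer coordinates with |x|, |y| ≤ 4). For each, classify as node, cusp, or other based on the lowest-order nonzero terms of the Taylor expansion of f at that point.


Singular points: {(1, 2)}; classification: node.

Compute partial derivatives:
  f_x = -3*x**2 - 4*x*y + 12*x - y**2 + 8*y - 13.
  f_y = -2*x**2 - 2*x*y + 8*x + 4*y - 10.
Scan x_0 ∈ {−4, ..., 4}. For each x_0, f_y(x_0, y) is a polynomial in y; find its integer roots y ∈ {−4, ..., 4}, then test f_x and f at those candidates.
  x = -4: f_y(-4, y) = 12*y - 74; no integer root y with |y| ≤ 4.
  x = -3: f_y(-3, y) = 10*y - 52; no integer root y with |y| ≤ 4.
  x = -2: f_y(-2, y) = 8*y - 34; no integer root y with |y| ≤ 4.
  x = -1: f_y(-1, y) = 6*y - 20; no integer root y with |y| ≤ 4.
  x = 0: f_y(0, y) = 4*y - 10; no integer root y with |y| ≤ 4.
  x = 1: f_y(1, y) = 2*y - 4; vanishes at y ∈ {2}. (1, 2): f_x = 0, f = 0 — SINGULAR.
  x = 2: f_y(2, y) = -2; no integer root y with |y| ≤ 4.
  x = 3: f_y(3, y) = -2*y - 4; vanishes at y ∈ {-2}. (3, -2): f_x = 0 but f = 4 ≠ 0.
  x = 4: f_y(4, y) = -4*y - 10; no integer root y with |y| ≤ 4.
Only singular point on the grid: (1, 2).
Classify: substitute x = 1 + u, y = 2 + v and expand: f = -u**3 - 2*u**2*v - u**2 - u*v**2 + v**2.
No constant or linear terms (consistent with a singular point). Quadratic part: -u**2 + v**2. Cubic part: -u**3 - 2*u**2*v - u*v**2.
The quadratic part v**2 - u**2 = (v − u)(v + u) splits into two distinct linear factors, so there are two distinct tangent lines y − 2 = ±(x − 1) — this is a node (ordinary double point).
Classification: node.


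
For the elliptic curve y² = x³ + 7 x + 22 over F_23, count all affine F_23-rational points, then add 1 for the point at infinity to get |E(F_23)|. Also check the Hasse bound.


Affine points = {(3, 1), (3, 22), (6, 2), (6, 21), (7, 0), (9, 3), (9, 20), (11, 2), (11, 21), (14, 9), (14, 14), (15, 11), (15, 12), (18, 0), (21, 0)}; affine count = 15; |E(F_23)| = 16.

Discriminant check: Δ ∝ 4a³ + 27b² = 4·7³ + 27·22² = 4·343 + 27·484 ≡ 19 (mod 23). Nonzero ⇒ E is nonsingular.
For each x ∈ F_23, compute rhs = x³ + 7·x + 22 mod 23, then count y ∈ F_23 with y² ≡ rhs.
  x = 0: rhs = 22, matching y values: none (0 points).
  x = 1: rhs = 7, matching y values: none (0 points).
  x = 2: rhs = 21, matching y values: none (0 points).
  x = 3: rhs = 1, matching y values: 1, 22 (2 points).
  x = 4: rhs = 22, matching y values: none (0 points).
  x = 5: rhs = 21, matching y values: none (0 points).
  x = 6: rhs = 4, matching y values: 2, 21 (2 points).
  x = 7: rhs = 0, matching y values: 0 (1 points).
  x = 8: rhs = 15, matching y values: none (0 points).
  x = 9: rhs = 9, matching y values: 3, 20 (2 points).
  x = 10: rhs = 11, matching y values: none (0 points).
  x = 11: rhs = 4, matching y values: 2, 21 (2 points).
  x = 12: rhs = 17, matching y values: none (0 points).
  x = 13: rhs = 10, matching y values: none (0 points).
  x = 14: rhs = 12, matching y values: 9, 14 (2 points).
  x = 15: rhs = 6, matching y values: 11, 12 (2 points).
  x = 16: rhs = 21, matching y values: none (0 points).
  x = 17: rhs = 17, matching y values: none (0 points).
  x = 18: rhs = 0, matching y values: 0 (1 points).
  x = 19: rhs = 22, matching y values: none (0 points).
  x = 20: rhs = 20, matching y values: none (0 points).
  x = 21: rhs = 0, matching y values: 0 (1 points).
  x = 22: rhs = 14, matching y values: none (0 points).
Total affine count: 15.
Full point count |E(F_23)| = 15 + 1 = 16.
Hasse bound: |16 − (23+1)| = |-8| = 8 ≤ 2√23 ≈ 9.5917 ✓.


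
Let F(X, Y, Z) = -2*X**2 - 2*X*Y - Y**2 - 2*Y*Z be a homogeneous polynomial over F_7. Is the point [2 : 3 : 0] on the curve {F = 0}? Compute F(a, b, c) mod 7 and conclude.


F(2,3,0) ≡ 6 (mod 7); P is NOT on the curve.

Evaluate F(2, 3, 0) term-by-term (mod 7).
  -2*X**2 ↦ -2·4·1·1 = -8
  -2*X*Y ↦ -2·2·3·1 = -12
  -Y**2 ↦ -1·1·9·1 = -9
  -2*Y*Z ↦ -2·1·3·0 = 0
Sum: F(2, 3, 0) = (-8) + (-12) + (-9) + (0) = -29.
Reducing mod 7: -29 ≡ 6 (mod 7).
Since F(a, b, c) ≡ 6 ≠ 0 (mod 7), P does NOT lie on the curve.


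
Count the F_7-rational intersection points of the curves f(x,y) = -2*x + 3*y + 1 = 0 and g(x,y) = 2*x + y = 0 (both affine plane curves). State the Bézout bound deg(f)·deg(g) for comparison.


Common zeros: {(1, 5)}; count = 1; Bézout bound = 1.

deg(f) = 1, deg(g) = 1, so Bézout bound = 1.
Scan x ∈ F_7. For each x, list the y ∈ F_7 with f(x, y) ≡ 0 and those with g(x, y) ≡ 0 (mod 7); the common zeros in that column are the intersection.
  x = 0: f ≡ 0 at y ∈ {2}; g ≡ 0 at y ∈ {0}; common: ∅.
  x = 1: f ≡ 0 at y ∈ {5}; g ≡ 0 at y ∈ {5}; common: {5}.
  x = 2: f ≡ 0 at y ∈ {1}; g ≡ 0 at y ∈ {3}; common: ∅.
  x = 3: f ≡ 0 at y ∈ {4}; g ≡ 0 at y ∈ {1}; common: ∅.
  x = 4: f ≡ 0 at y ∈ {0}; g ≡ 0 at y ∈ {6}; common: ∅.
  x = 5: f ≡ 0 at y ∈ {3}; g ≡ 0 at y ∈ {4}; common: ∅.
  x = 6: f ≡ 0 at y ∈ {6}; g ≡ 0 at y ∈ {2}; common: ∅.
Collecting: common zeros = {(1, 5)}, so the count is 1.
Comparison with the Bézout bound: 1 ≤ 1 = deg(f)·deg(g), as expected for curves with no common component (the bound is attained).


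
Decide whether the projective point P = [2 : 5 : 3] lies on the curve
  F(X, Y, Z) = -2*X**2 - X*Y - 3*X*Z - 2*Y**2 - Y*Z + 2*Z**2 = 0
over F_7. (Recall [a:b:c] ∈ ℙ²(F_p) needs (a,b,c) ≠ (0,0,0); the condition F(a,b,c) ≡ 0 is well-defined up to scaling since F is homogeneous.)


F(2,5,3) ≡ 1 (mod 7); P is NOT on the curve.

Evaluate F(2, 5, 3) term-by-term (mod 7).
  -2*X**2 ↦ -2·4·1·1 = -8
  -X*Y ↦ -1·2·5·1 = -10
  -3*X*Z ↦ -3·2·1·3 = -18
  -2*Y**2 ↦ -2·1·25·1 = -50
  -Y*Z ↦ -1·1·5·3 = -15
  2*Z**2 ↦ 2·1·1·9 = 18
Sum: F(2, 5, 3) = (-8) + (-10) + (-18) + (-50) + (-15) + (18) = -83.
Reducing mod 7: -83 ≡ 1 (mod 7).
Since F(a, b, c) ≡ 1 ≠ 0 (mod 7), P does NOT lie on the curve.


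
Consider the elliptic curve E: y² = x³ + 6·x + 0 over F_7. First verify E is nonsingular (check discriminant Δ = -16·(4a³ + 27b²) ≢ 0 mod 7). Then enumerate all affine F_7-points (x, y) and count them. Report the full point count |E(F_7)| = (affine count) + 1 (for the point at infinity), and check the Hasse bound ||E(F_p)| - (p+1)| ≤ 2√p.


Affine points = {(0, 0), (1, 0), (4, 2), (4, 5), (5, 1), (5, 6), (6, 0)}; affine count = 7; |E(F_7)| = 8.

Discriminant check: Δ ∝ 4a³ + 27b² = 4·6³ + 27·0² = 4·216 + 27·0 ≡ 3 (mod 7). Nonzero ⇒ E is nonsingular.
For each x ∈ F_7, compute rhs = x³ + 6·x + 0 mod 7, then count y ∈ F_7 with y² ≡ rhs.
  x = 0: rhs = 0, matching y values: 0 (1 points).
  x = 1: rhs = 0, matching y values: 0 (1 points).
  x = 2: rhs = 6, matching y values: none (0 points).
  x = 3: rhs = 3, matching y values: none (0 points).
  x = 4: rhs = 4, matching y values: 2, 5 (2 points).
  x = 5: rhs = 1, matching y values: 1, 6 (2 points).
  x = 6: rhs = 0, matching y values: 0 (1 points).
Total affine count: 7.
Full point count |E(F_7)| = 7 + 1 = 8.
Hasse bound: |8 − (7+1)| = |0| = 0 ≤ 2√7 ≈ 5.2915 ✓.


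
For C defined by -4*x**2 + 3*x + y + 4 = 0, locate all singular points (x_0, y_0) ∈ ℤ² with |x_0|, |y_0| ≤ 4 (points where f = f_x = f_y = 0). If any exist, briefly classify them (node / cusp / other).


No singular points in the scanned grid; C is smooth there.

Compute partial derivatives:
  f_x = 3 - 8*x.
  f_y = 1.
f_y = 1 is a nonzero constant, so f_y never vanishes: no point (x, y) can satisfy f = f_x = f_y = 0. In particular no (x, y) ∈ {−4, ..., 4}² is singular; the curve is smooth.


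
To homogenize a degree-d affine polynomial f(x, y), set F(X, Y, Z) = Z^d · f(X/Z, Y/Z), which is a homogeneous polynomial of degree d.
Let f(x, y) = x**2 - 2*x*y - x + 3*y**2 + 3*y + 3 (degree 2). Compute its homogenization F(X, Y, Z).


F(X, Y, Z) = X**2 - 2*X*Y - X*Z + 3*Y**2 + 3*Y*Z + 3*Z**2

deg(f) = 2.
Substitute x = X/Z, y = Y/Z into f, then multiply by Z^2.
  monomial 1·x^2·y^0 ↦ 1·X^2·Y^0·Z^0.
  monomial -2·x^1·y^1 ↦ -2·X^1·Y^1·Z^0.
  monomial -1·x^1·y^0 ↦ -1·X^1·Y^0·Z^1.
  monomial 3·x^0·y^2 ↦ 3·X^0·Y^2·Z^0.
  monomial 3·x^0·y^1 ↦ 3·X^0·Y^1·Z^1.
  monomial 3·x^0·y^0 ↦ 3·X^0·Y^0·Z^2.
Collecting: F(X, Y, Z) = X**2 - 2*X*Y - X*Z + 3*Y**2 + 3*Y*Z + 3*Z**2.


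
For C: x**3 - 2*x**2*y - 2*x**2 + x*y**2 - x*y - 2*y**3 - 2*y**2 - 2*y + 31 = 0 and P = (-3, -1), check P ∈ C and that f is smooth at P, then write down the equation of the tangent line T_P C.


Tangent line at P: 29*x - 13*y + 74 = 0.

Step 1: f(-3, -1) = 0, so P lies on C.
Step 2: partial derivatives
  f_x(x, y) = 3*x**2 - 4*x*y - 4*x + y**2 - y, f_y(x, y) = -2*x**2 + 2*x*y - x - 6*y**2 - 4*y - 2.
  f_x(P) = 29, f_y(P) = -13 (gradient nonzero, so P is smooth).
Step 3: tangent line at P: 29·(x − -3) + -13·(y − -1) = 0.
Expanding: 29*x - 13*y + 74 = 0.


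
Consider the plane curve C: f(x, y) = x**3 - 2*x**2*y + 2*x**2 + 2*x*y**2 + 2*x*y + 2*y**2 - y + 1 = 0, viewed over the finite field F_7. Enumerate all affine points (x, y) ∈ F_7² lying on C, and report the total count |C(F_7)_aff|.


Affine F_7-points: {(0, 2), (1, 1), (2, 3), (2, 6), (4, 3), (5, 1), (5, 3), (6, 6)}; count = 8.

For each of the 49 pairs (x, y) ∈ F_7², evaluate f(x, y) mod 7. Record the zeros.
  x = 0: [0↦1, 1↦2, 2↦0, 3↦2, 4↦1, 5↦4, 6↦4]  zeros at y ∈ {2}
  x = 1: [0↦4, 1↦0, 2↦4, 3↦2, 4↦1, 5↦1, 6↦2]  zeros at y ∈ {1}
  x = 2: [0↦3, 1↦4, 2↦3, 3↦0, 4↦2, 5↦2, 6↦0]  zeros at y ∈ {3, 6}
  x = 3: [0↦4, 1↦6, 2↦3, 3↦2, 4↦3, 5↦6, 6↦4]  zeros at y ∈ ∅
  x = 4: [0↦6, 1↦5, 2↦3, 3↦0, 4↦3, 5↦5, 6↦6]  zeros at y ∈ {3}
  x = 5: [0↦1, 1↦0, 2↦2, 3↦0, 4↦1, 5↦5, 6↦5]  zeros at y ∈ {1, 3}
  x = 6: [0↦2, 1↦4, 2↦6, 3↦1, 4↦3, 5↦5, 6↦0]  zeros at y ∈ {6}
Collecting zeros: affine points = {(0, 2), (1, 1), (2, 3), (2, 6), (4, 3), (5, 1), (5, 3), (6, 6)}.
Total count |C(F_7)_aff| = 8.


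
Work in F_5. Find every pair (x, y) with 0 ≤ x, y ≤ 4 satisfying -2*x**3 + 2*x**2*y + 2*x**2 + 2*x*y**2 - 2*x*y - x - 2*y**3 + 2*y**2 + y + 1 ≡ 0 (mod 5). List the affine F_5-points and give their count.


Affine F_5-points: {(0, 2), (1, 0), (1, 3), (1, 4), (2, 1), (4, 2)}; count = 6.

For each of the 25 pairs (x, y) ∈ F_5², evaluate f(x, y) mod 5. Record the zeros.
  x = 0: [0↦1, 1↦2, 2↦0, 3↦3, 4↦4]  zeros at y ∈ {2}
  x = 1: [0↦0, 1↦3, 2↦2, 3↦0, 4↦0]  zeros at y ∈ {0, 3, 4}
  x = 2: [0↦1, 1↦0, 2↦4, 3↦1, 4↦4]  zeros at y ∈ {1}
  x = 3: [0↦2, 1↦1, 2↦4, 3↦4, 4↦4]  zeros at y ∈ ∅
  x = 4: [0↦1, 1↦4, 2↦0, 3↦2, 4↦3]  zeros at y ∈ {2}
Collecting zeros: affine points = {(0, 2), (1, 0), (1, 3), (1, 4), (2, 1), (4, 2)}.
Total count |C(F_5)_aff| = 6.


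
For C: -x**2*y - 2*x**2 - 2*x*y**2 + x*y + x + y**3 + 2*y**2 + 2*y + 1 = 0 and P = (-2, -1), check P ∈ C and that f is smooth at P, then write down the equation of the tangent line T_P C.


Tangent line at P: 2*x - 13*y - 9 = 0.

Step 1: f(-2, -1) = 0, so P lies on C.
Step 2: partial derivatives
  f_x(x, y) = -2*x*y - 4*x - 2*y**2 + y + 1, f_y(x, y) = -x**2 - 4*x*y + x + 3*y**2 + 4*y + 2.
  f_x(P) = 2, f_y(P) = -13 (gradient nonzero, so P is smooth).
Step 3: tangent line at P: 2·(x − -2) + -13·(y − -1) = 0.
Expanding: 2*x - 13*y - 9 = 0.


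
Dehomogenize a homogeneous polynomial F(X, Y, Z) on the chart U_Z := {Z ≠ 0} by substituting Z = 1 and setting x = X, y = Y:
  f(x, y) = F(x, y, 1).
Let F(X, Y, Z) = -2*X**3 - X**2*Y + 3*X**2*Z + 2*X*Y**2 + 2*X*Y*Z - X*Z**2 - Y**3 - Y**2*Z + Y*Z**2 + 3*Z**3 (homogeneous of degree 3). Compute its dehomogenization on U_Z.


f(x, y) = -2*x**3 - x**2*y + 3*x**2 + 2*x*y**2 + 2*x*y - x - y**3 - y**2 + y + 3

On U_Z we set Z = 1. Each monomial c·X^i·Y^j·Z^k in F becomes c·x^i·y^j·1^k = c·x^i·y^j.
Substituting Z = 1: F(X, Y, 1) = -2*x**3 - x**2*y + 3*x**2 + 2*x*y**2 + 2*x*y - x - y**3 - y**2 + y + 3.
Note: deg(f) ≤ deg(F) = 3; strict inequality happens when F is divisible by Z (lost terms).


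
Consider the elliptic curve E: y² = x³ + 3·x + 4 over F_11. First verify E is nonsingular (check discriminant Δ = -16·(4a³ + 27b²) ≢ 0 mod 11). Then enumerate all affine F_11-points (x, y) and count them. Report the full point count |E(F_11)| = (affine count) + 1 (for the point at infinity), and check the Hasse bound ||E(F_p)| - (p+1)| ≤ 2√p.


Affine points = {(0, 2), (0, 9), (4, 5), (4, 6), (5, 1), (5, 10), (7, 4), (7, 7), (8, 1), (8, 10), (9, 1), (9, 10), (10, 0)}; affine count = 13; |E(F_11)| = 14.

Discriminant check: Δ ∝ 4a³ + 27b² = 4·3³ + 27·4² = 4·27 + 27·16 ≡ 1 (mod 11). Nonzero ⇒ E is nonsingular.
For each x ∈ F_11, compute rhs = x³ + 3·x + 4 mod 11, then count y ∈ F_11 with y² ≡ rhs.
  x = 0: rhs = 4, matching y values: 2, 9 (2 points).
  x = 1: rhs = 8, matching y values: none (0 points).
  x = 2: rhs = 7, matching y values: none (0 points).
  x = 3: rhs = 7, matching y values: none (0 points).
  x = 4: rhs = 3, matching y values: 5, 6 (2 points).
  x = 5: rhs = 1, matching y values: 1, 10 (2 points).
  x = 6: rhs = 7, matching y values: none (0 points).
  x = 7: rhs = 5, matching y values: 4, 7 (2 points).
  x = 8: rhs = 1, matching y values: 1, 10 (2 points).
  x = 9: rhs = 1, matching y values: 1, 10 (2 points).
  x = 10: rhs = 0, matching y values: 0 (1 points).
Total affine count: 13.
Full point count |E(F_11)| = 13 + 1 = 14.
Hasse bound: |14 − (11+1)| = |2| = 2 ≤ 2√11 ≈ 6.6332 ✓.


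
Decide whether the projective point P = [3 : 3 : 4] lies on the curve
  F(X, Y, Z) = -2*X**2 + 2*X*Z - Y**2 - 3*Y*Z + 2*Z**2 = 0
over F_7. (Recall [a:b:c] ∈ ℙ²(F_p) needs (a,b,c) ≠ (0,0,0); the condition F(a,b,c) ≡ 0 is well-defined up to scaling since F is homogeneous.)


F(3,3,4) ≡ 0 (mod 7); P is on the curve.

Evaluate F(3, 3, 4) term-by-term (mod 7).
  -2*X**2 ↦ -2·9·1·1 = -18
  2*X*Z ↦ 2·3·1·4 = 24
  -Y**2 ↦ -1·1·9·1 = -9
  -3*Y*Z ↦ -3·1·3·4 = -36
  2*Z**2 ↦ 2·1·1·16 = 32
Sum: F(3, 3, 4) = (-18) + (24) + (-9) + (-36) + (32) = -7.
Reducing mod 7: -7 ≡ 0 (mod 7).
Since F(a, b, c) ≡ 0 (mod 7), P lies on the curve.


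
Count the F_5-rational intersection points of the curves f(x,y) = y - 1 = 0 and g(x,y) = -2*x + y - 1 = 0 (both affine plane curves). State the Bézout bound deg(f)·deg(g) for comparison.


Common zeros: {(0, 1)}; count = 1; Bézout bound = 1.

deg(f) = 1, deg(g) = 1, so Bézout bound = 1.
Scan x ∈ F_5. For each x, list the y ∈ F_5 with f(x, y) ≡ 0 and those with g(x, y) ≡ 0 (mod 5); the common zeros in that column are the intersection.
  x = 0: f ≡ 0 at y ∈ {1}; g ≡ 0 at y ∈ {1}; common: {1}.
  x = 1: f ≡ 0 at y ∈ {1}; g ≡ 0 at y ∈ {3}; common: ∅.
  x = 2: f ≡ 0 at y ∈ {1}; g ≡ 0 at y ∈ {0}; common: ∅.
  x = 3: f ≡ 0 at y ∈ {1}; g ≡ 0 at y ∈ {2}; common: ∅.
  x = 4: f ≡ 0 at y ∈ {1}; g ≡ 0 at y ∈ {4}; common: ∅.
Collecting: common zeros = {(0, 1)}, so the count is 1.
Comparison with the Bézout bound: 1 ≤ 1 = deg(f)·deg(g), as expected for curves with no common component (the bound is attained).


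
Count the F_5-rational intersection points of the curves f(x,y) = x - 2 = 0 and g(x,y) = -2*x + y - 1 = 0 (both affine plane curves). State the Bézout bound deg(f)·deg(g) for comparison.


Common zeros: {(2, 0)}; count = 1; Bézout bound = 1.

deg(f) = 1, deg(g) = 1, so Bézout bound = 1.
Scan x ∈ F_5. For each x, list the y ∈ F_5 with f(x, y) ≡ 0 and those with g(x, y) ≡ 0 (mod 5); the common zeros in that column are the intersection.
  x = 0: f ≡ 0 at y ∈ ∅; g ≡ 0 at y ∈ {1}; common: ∅.
  x = 1: f ≡ 0 at y ∈ ∅; g ≡ 0 at y ∈ {3}; common: ∅.
  x = 2: f ≡ 0 at y ∈ {0, 1, 2, 3, 4}; g ≡ 0 at y ∈ {0}; common: {0}.
  x = 3: f ≡ 0 at y ∈ ∅; g ≡ 0 at y ∈ {2}; common: ∅.
  x = 4: f ≡ 0 at y ∈ ∅; g ≡ 0 at y ∈ {4}; common: ∅.
Collecting: common zeros = {(2, 0)}, so the count is 1.
Comparison with the Bézout bound: 1 ≤ 1 = deg(f)·deg(g), as expected for curves with no common component (the bound is attained).


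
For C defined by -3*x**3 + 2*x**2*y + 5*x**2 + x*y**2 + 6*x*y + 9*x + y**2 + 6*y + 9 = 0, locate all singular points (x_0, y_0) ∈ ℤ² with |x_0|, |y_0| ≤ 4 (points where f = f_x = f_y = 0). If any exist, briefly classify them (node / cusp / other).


Singular points: {(0, -3)}; classification: node.

Compute partial derivatives:
  f_x = -9*x**2 + 4*x*y + 10*x + y**2 + 6*y + 9.
  f_y = 2*x**2 + 2*x*y + 6*x + 2*y + 6.
Scan x_0 ∈ {−4, ..., 4}. For each x_0, f_y(x_0, y) is a polynomial in y; find its integer roots y ∈ {−4, ..., 4}, then test f_x and f at those candidates.
  x = -4: f_y(-4, y) = 14 - 6*y; no integer root y with |y| ≤ 4.
  x = -3: f_y(-3, y) = 6 - 4*y; no integer root y with |y| ≤ 4.
  x = -2: f_y(-2, y) = 2 - 2*y; vanishes at y ∈ {1}. (-2, 1): f_x = -48 ≠ 0.
  x = -1: f_y(-1, y) = 2; no integer root y with |y| ≤ 4.
  x = 0: f_y(0, y) = 2*y + 6; vanishes at y ∈ {-3}. (0, -3): f_x = 0, f = 0 — SINGULAR.
  x = 1: f_y(1, y) = 4*y + 14; no integer root y with |y| ≤ 4.
  x = 2: f_y(2, y) = 6*y + 26; no integer root y with |y| ≤ 4.
  x = 3: f_y(3, y) = 8*y + 42; no integer root y with |y| ≤ 4.
  x = 4: f_y(4, y) = 10*y + 62; no integer root y with |y| ≤ 4.
Only singular point on the grid: (0, -3).
Classify: substitute x = 0 + u, y = -3 + v and expand: f = -3*u**3 + 2*u**2*v - u**2 + u*v**2 + v**2.
No constant or linear terms (consistent with a singular point). Quadratic part: -u**2 + v**2. Cubic part: -3*u**3 + 2*u**2*v + u*v**2.
The quadratic part v**2 - u**2 = (v − u)(v + u) splits into two distinct linear factors, so there are two distinct tangent lines y − -3 = ±(x − 0) — this is a node (ordinary double point).
Classification: node.


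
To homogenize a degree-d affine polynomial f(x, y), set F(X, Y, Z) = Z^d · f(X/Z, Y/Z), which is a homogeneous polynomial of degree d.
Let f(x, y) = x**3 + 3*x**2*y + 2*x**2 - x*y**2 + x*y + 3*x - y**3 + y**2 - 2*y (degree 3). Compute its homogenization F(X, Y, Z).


F(X, Y, Z) = X**3 + 3*X**2*Y + 2*X**2*Z - X*Y**2 + X*Y*Z + 3*X*Z**2 - Y**3 + Y**2*Z - 2*Y*Z**2

deg(f) = 3.
Substitute x = X/Z, y = Y/Z into f, then multiply by Z^3.
  monomial 1·x^3·y^0 ↦ 1·X^3·Y^0·Z^0.
  monomial 3·x^2·y^1 ↦ 3·X^2·Y^1·Z^0.
  monomial 2·x^2·y^0 ↦ 2·X^2·Y^0·Z^1.
  monomial -1·x^1·y^2 ↦ -1·X^1·Y^2·Z^0.
  monomial 1·x^1·y^1 ↦ 1·X^1·Y^1·Z^1.
  monomial 3·x^1·y^0 ↦ 3·X^1·Y^0·Z^2.
  monomial -1·x^0·y^3 ↦ -1·X^0·Y^3·Z^0.
  monomial 1·x^0·y^2 ↦ 1·X^0·Y^2·Z^1.
  monomial -2·x^0·y^1 ↦ -2·X^0·Y^1·Z^2.
Collecting: F(X, Y, Z) = X**3 + 3*X**2*Y + 2*X**2*Z - X*Y**2 + X*Y*Z + 3*X*Z**2 - Y**3 + Y**2*Z - 2*Y*Z**2.
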